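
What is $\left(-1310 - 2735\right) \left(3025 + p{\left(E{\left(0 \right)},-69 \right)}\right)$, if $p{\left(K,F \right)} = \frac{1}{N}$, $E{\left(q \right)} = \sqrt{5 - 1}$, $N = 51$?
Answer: $- \frac{624046420}{51} \approx -1.2236 \cdot 10^{7}$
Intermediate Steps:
$E{\left(q \right)} = 2$ ($E{\left(q \right)} = \sqrt{4} = 2$)
$p{\left(K,F \right)} = \frac{1}{51}$
$\left(-1310 - 2735\right) \left(3025 + p{\left(E{\left(0 \right)},-69 \right)}\right) = \left(-1310 - 2735\right) \left(3025 + \frac{1}{51}\right) = \left(-4045\right) \frac{154276}{51} = - \frac{624046420}{51}$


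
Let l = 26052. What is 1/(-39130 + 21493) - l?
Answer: -459479125/17637 ≈ -26052.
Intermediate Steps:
1/(-39130 + 21493) - l = 1/(-39130 + 21493) - 1*26052 = 1/(-17637) - 26052 = -1/17637 - 26052 = -459479125/17637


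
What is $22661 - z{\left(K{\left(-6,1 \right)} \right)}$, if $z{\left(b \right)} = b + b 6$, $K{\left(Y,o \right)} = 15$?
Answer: $22556$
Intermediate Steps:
$z{\left(b \right)} = 7 b$ ($z{\left(b \right)} = b + 6 b = 7 b$)
$22661 - z{\left(K{\left(-6,1 \right)} \right)} = 22661 - 7 \cdot 15 = 22661 - 105 = 22556$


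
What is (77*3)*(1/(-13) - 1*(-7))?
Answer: 20790/13 ≈ 1599.2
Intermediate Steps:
(77*3)*(1/(-13) - 1*(-7)) = 231*(1*(-1/13) + 7) = 231*(-1/13 + 7) = 231*(90/13) = 20790/13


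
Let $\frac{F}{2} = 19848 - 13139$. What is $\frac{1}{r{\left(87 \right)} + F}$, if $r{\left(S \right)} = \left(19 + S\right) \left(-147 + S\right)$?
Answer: $\frac{1}{7058} \approx 0.00014168$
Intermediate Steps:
$F = 13418$ ($F = 2 \left(19848 - 13139\right) = 2 \cdot 6709 = 13418$)
$r{\left(S \right)} = \left(-147 + S\right) \left(19 + S\right)$
$\frac{1}{r{\left(87 \right)} + F} = \frac{1}{\left(-2793 + 87^{2} - 11136\right) + 13418} = \frac{1}{\left(-2793 + 7569 - 11136\right) + 13418} = \frac{1}{-6360 + 13418} = \frac{1}{7058}$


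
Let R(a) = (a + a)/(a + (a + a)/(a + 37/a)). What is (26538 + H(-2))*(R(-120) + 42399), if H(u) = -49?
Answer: 15945516498253/14197 ≈ 1.1232e+9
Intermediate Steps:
R(a) = 2*a/(a + 2*a/(a + 37/a)) (R(a) = (2*a)/(a + (2*a)/(a + 37/a)) = (2*a)/(a + 2*a/(a + 37/a)) = 2*a/(a + 2*a/(a + 37/a)))
(26538 + H(-2))*(R(-120) + 42399) = (26538 - 49)*(2*(37 + (-120)**2)/(37 + (-120)**2 + 2*(-120)) + 42399) = 26489*(2*(37 + 14400)/(37 + 14400 - 240) + 42399) = 26489*(2*14437/14197 + 42399) = 26489*(2*(1/14197)*14437 + 42399) = 26489*(28874/14197 + 42399) = 26489*(601967477/14197) = 15945516498253/14197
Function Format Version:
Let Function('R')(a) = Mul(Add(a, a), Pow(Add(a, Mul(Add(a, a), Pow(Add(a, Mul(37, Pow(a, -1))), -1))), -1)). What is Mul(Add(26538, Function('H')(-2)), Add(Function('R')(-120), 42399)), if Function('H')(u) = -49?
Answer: Rational(15945516498253, 14197) ≈ 1.1232e+9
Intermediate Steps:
Function('R')(a) = Mul(2, a, Pow(Add(a, Mul(2, a, Pow(Add(a, Mul(37, Pow(a, -1))), -1))), -1)) (Function('R')(a) = Mul(Mul(2, a), Pow(Add(a, Mul(Mul(2, a), Pow(Add(a, Mul(37, Pow(a, -1))), -1))), -1)) = Mul(Mul(2, a), Pow(Add(a, Mul(2, a, Pow(Add(a, Mul(37, Pow(a, -1))), -1))), -1)) = Mul(2, a, Pow(Add(a, Mul(2, a, Pow(Add(a, Mul(37, Pow(a, -1))), -1))), -1)))
Mul(Add(26538, Function('H')(-2)), Add(Function('R')(-120), 42399)) = Mul(Add(26538, -49), Add(Mul(2, Pow(Add(37, Pow(-120, 2), Mul(2, -120)), -1), Add(37, Pow(-120, 2))), 42399)) = Mul(26489, Add(Mul(2, Pow(Add(37, 14400, -240), -1), Add(37, 14400)), 42399)) = Mul(26489, Add(Mul(2, Pow(14197, -1), 14437), 42399)) = Mul(26489, Add(Mul(2, Rational(1, 14197), 14437), 42399)) = Mul(26489, Add(Rational(28874, 14197), 42399)) = Mul(26489, Rational(601967477, 14197)) = Rational(15945516498253, 14197)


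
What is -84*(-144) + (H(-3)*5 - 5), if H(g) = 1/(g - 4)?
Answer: 84632/7 ≈ 12090.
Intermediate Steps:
H(g) = 1/(-4 + g)
-84*(-144) + (H(-3)*5 - 5) = -84*(-144) + (5/(-4 - 3) - 5) = 12096 + (5/(-7) - 5) = 12096 + (-⅐*5 - 5) = 12096 + (-5/7 - 5) = 12096 - 40/7 = 84632/7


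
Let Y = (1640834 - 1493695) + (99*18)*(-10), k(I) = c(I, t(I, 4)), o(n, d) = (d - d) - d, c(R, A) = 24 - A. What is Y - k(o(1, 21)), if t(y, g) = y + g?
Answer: 129278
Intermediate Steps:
t(y, g) = g + y
o(n, d) = -d (o(n, d) = 0 - d = -d)
k(I) = 20 - I (k(I) = 24 - (4 + I) = 24 + (-4 - I) = 20 - I)
Y = 129319 (Y = 147139 + 1782*(-10) = 147139 - 17820 = 129319)
Y - k(o(1, 21)) = 129319 - (20 - (-1)*21) = 129319 - (20 - 1*(-21)) = 129319 - (20 + 21) = 129319 - 1*41 = 129319 - 41 = 129278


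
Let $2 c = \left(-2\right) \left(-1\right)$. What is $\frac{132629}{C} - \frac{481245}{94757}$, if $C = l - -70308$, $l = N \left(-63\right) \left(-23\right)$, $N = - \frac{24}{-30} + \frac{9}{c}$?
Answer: $- \frac{20072587540}{5719816791} \approx -3.5093$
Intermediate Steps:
$c = 1$ ($c = \frac{\left(-2\right) \left(-1\right)}{2} = \frac{1}{2} \cdot 2 = 1$)
$N = \frac{49}{5}$ ($N = - \frac{24}{-30} + \frac{9}{1} = \left(-24\right) \left(- \frac{1}{30}\right) + 9 \cdot 1 = \frac{4}{5} + 9 = \frac{49}{5} \approx 9.8$)
$l = \frac{71001}{5}$ ($l = \frac{49}{5} \left(-63\right) \left(-23\right) = \left(- \frac{3087}{5}\right) \left(-23\right) = \frac{71001}{5} \approx 14200.0$)
$C = \frac{422541}{5}$ ($C = \frac{71001}{5} - -70308 = \frac{71001}{5} + 70308 = \frac{422541}{5} \approx 84508.0$)
$\frac{132629}{C} - \frac{481245}{94757} = \frac{132629}{\frac{422541}{5}} - \frac{481245}{94757} = 132629 \cdot \frac{5}{422541} - \frac{481245}{94757} = \frac{94735}{60363} - \frac{481245}{94757} = - \frac{20072587540}{5719816791}$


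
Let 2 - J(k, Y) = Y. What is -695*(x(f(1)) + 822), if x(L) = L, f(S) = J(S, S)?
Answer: -571985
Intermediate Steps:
J(k, Y) = 2 - Y
f(S) = 2 - S
-695*(x(f(1)) + 822) = -695*((2 - 1*1) + 822) = -695*((2 - 1) + 822) = -695*(1 + 822) = -695*823 = -571985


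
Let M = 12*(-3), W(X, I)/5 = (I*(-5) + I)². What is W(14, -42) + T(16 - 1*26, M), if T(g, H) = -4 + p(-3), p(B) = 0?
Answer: 141116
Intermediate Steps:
W(X, I) = 80*I² (W(X, I) = 5*(I*(-5) + I)² = 5*(-5*I + I)² = 5*(-4*I)² = 5*(16*I²) = 80*I²)
M = -36
T(g, H) = -4 (T(g, H) = -4 + 0 = -4)
W(14, -42) + T(16 - 1*26, M) = 80*(-42)² - 4 = 80*1764 - 4 = 141120 - 4 = 141116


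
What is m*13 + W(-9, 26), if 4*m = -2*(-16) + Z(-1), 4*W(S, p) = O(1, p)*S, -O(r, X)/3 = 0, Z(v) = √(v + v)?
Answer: 104 + 13*I*√2/4 ≈ 104.0 + 4.5962*I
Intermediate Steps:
Z(v) = √2*√v (Z(v) = √(2*v) = √2*√v)
O(r, X) = 0 (O(r, X) = -3*0 = 0)
W(S, p) = 0 (W(S, p) = (0*S)/4 = (¼)*0 = 0)
m = 8 + I*√2/4 (m = (-2*(-16) + √2*√(-1))/4 = (32 + √2*I)/4 = (32 + I*√2)/4 = 8 + I*√2/4 ≈ 8.0 + 0.35355*I)
m*13 + W(-9, 26) = (8 + I*√2/4)*13 + 0 = (104 + 13*I*√2/4) + 0 = 104 + 13*I*√2/4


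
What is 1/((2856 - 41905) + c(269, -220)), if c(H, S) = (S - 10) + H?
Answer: -1/39010 ≈ -2.5634e-5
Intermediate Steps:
c(H, S) = -10 + H + S (c(H, S) = (-10 + S) + H = -10 + H + S)
1/((2856 - 41905) + c(269, -220)) = 1/((2856 - 41905) + (-10 + 269 - 220)) = 1/(-39049 + 39) = 1/(-39010) = -1/39010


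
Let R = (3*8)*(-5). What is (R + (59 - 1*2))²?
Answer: 3969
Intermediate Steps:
R = -120 (R = 24*(-5) = -120)
(R + (59 - 1*2))² = (-120 + (59 - 1*2))² = (-120 + (59 - 2))² = (-120 + 57)² = (-63)² = 3969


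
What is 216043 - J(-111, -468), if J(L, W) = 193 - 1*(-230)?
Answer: 215620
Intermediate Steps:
J(L, W) = 423 (J(L, W) = 193 + 230 = 423)
216043 - J(-111, -468) = 216043 - 1*423 = 216043 - 423 = 215620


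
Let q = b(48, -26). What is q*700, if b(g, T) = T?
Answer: -18200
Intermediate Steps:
q = -26
q*700 = -26*700 = -18200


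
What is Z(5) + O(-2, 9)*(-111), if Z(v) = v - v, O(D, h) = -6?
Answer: 666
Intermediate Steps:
Z(v) = 0
Z(5) + O(-2, 9)*(-111) = 0 - 6*(-111) = 0 + 666 = 666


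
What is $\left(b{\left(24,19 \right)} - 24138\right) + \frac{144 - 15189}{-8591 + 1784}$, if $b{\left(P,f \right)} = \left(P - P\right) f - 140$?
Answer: $- \frac{55081767}{2269} \approx -24276.0$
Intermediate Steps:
$b{\left(P,f \right)} = -140$ ($b{\left(P,f \right)} = 0 f - 140 = 0 - 140 = -140$)
$\left(b{\left(24,19 \right)} - 24138\right) + \frac{144 - 15189}{-8591 + 1784} = \left(-140 - 24138\right) + \frac{144 - 15189}{-8591 + 1784} = -24278 - \frac{15045}{-6807} = -24278 - - \frac{5015}{2269} = -24278 + \frac{5015}{2269} = - \frac{55081767}{2269}$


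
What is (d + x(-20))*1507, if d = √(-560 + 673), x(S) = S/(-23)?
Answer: 30140/23 + 1507*√113 ≈ 17330.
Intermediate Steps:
x(S) = -S/23 (x(S) = S*(-1/23) = -S/23)
d = √113 ≈ 10.630
(d + x(-20))*1507 = (√113 - 1/23*(-20))*1507 = (√113 + 20/23)*1507 = (20/23 + √113)*1507 = 30140/23 + 1507*√113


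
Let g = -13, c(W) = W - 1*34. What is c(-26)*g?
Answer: 780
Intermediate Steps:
c(W) = -34 + W (c(W) = W - 34 = -34 + W)
c(-26)*g = (-34 - 26)*(-13) = -60*(-13) = 780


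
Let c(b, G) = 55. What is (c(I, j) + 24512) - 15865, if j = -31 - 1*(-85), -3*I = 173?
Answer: 8702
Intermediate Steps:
I = -173/3 (I = -1/3*173 = -173/3 ≈ -57.667)
j = 54 (j = -31 + 85 = 54)
(c(I, j) + 24512) - 15865 = (55 + 24512) - 15865 = 24567 - 15865 = 8702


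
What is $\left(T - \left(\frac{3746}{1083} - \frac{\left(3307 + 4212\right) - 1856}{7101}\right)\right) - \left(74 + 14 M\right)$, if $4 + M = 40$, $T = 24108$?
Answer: $\frac{60311414891}{2563461} \approx 23527.0$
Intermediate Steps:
$M = 36$ ($M = -4 + 40 = 36$)
$\left(T - \left(\frac{3746}{1083} - \frac{\left(3307 + 4212\right) - 1856}{7101}\right)\right) - \left(74 + 14 M\right) = \left(24108 - \left(\frac{3746}{1083} - \frac{\left(3307 + 4212\right) - 1856}{7101}\right)\right) - 578 = \left(24108 - \left(\frac{3746}{1083} - \left(7519 - 1856\right) \frac{1}{7101}\right)\right) - 578 = \left(24108 + \left(- \frac{3746}{1083} + 5663 \cdot \frac{1}{7101}\right)\right) - 578 = \left(24108 + \left(- \frac{3746}{1083} + \frac{5663}{7101}\right)\right) - 578 = \left(24108 - \frac{6822439}{2563461}\right) - 578 = \frac{61793095349}{2563461} - 578 = \frac{60311414891}{2563461}$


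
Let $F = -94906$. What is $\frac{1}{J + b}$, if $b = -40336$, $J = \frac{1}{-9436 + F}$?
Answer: $- \frac{104342}{4208738913} \approx -2.4792 \cdot 10^{-5}$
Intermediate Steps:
$J = - \frac{1}{104342}$ ($J = \frac{1}{-9436 - 94906} = \frac{1}{-104342} = - \frac{1}{104342} \approx -9.5839 \cdot 10^{-6}$)
$\frac{1}{J + b} = \frac{1}{- \frac{1}{104342} - 40336} = \frac{1}{- \frac{4208738913}{104342}} = - \frac{104342}{4208738913}$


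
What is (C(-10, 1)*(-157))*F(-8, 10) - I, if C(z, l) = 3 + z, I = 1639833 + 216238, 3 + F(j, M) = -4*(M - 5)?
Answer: -1881348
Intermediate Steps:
F(j, M) = 17 - 4*M (F(j, M) = -3 - 4*(M - 5) = -3 - 4*(-5 + M) = -3 + (20 - 4*M) = 17 - 4*M)
I = 1856071
(C(-10, 1)*(-157))*F(-8, 10) - I = ((3 - 10)*(-157))*(17 - 4*10) - 1*1856071 = (-7*(-157))*(17 - 40) - 1856071 = 1099*(-23) - 1856071 = -25277 - 1856071 = -1881348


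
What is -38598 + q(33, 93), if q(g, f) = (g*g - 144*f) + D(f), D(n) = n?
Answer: -50808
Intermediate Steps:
q(g, f) = g² - 143*f (q(g, f) = (g*g - 144*f) + f = (g² - 144*f) + f = g² - 143*f)
-38598 + q(33, 93) = -38598 + (33² - 143*93) = -38598 + (1089 - 13299) = -38598 - 12210 = -50808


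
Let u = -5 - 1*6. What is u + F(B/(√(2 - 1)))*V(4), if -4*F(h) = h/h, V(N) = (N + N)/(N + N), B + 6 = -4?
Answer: -45/4 ≈ -11.250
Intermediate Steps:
B = -10 (B = -6 - 4 = -10)
V(N) = 1 (V(N) = (2*N)/((2*N)) = (2*N)*(1/(2*N)) = 1)
F(h) = -¼ (F(h) = -h/(4*h) = -¼*1 = -¼)
u = -11 (u = -5 - 6 = -11)
u + F(B/(√(2 - 1)))*V(4) = -11 - ¼*1 = -11 - ¼ = -45/4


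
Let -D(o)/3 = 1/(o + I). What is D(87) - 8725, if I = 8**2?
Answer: -1317478/151 ≈ -8725.0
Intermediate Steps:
I = 64
D(o) = -3/(64 + o) (D(o) = -3/(o + 64) = -3/(64 + o))
D(87) - 8725 = -3/(64 + 87) - 8725 = -3/151 - 8725 = -1317478/151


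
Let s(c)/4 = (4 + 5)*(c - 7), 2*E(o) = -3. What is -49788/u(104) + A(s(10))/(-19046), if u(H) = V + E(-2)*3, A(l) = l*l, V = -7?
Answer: 948128112/219029 ≈ 4328.8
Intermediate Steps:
E(o) = -3/2 (E(o) = (½)*(-3) = -3/2)
s(c) = -252 + 36*c (s(c) = 4*((4 + 5)*(c - 7)) = 4*(9*(-7 + c)) = 4*(-63 + 9*c) = -252 + 36*c)
A(l) = l²
u(H) = -23/2 (u(H) = -7 - 3/2*3 = -7 - 9/2 = -23/2)
-49788/u(104) + A(s(10))/(-19046) = -49788/(-23/2) + (-252 + 36*10)²/(-19046) = -49788*(-2/23) + (-252 + 360)²*(-1/19046) = 99576/23 + 108²*(-1/19046) = 99576/23 + 11664*(-1/19046) = 99576/23 - 5832/9523 = 948128112/219029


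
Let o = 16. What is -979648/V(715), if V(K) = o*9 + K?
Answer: -979648/859 ≈ -1140.5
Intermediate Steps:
V(K) = 144 + K (V(K) = 16*9 + K = 144 + K)
-979648/V(715) = -979648/(144 + 715) = -979648/859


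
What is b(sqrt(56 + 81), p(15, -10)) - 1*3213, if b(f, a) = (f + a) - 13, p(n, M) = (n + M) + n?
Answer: -3206 + sqrt(137) ≈ -3194.3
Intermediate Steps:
p(n, M) = M + 2*n (p(n, M) = (M + n) + n = M + 2*n)
b(f, a) = -13 + a + f (b(f, a) = (a + f) - 13 = -13 + a + f)
b(sqrt(56 + 81), p(15, -10)) - 1*3213 = (-13 + (-10 + 2*15) + sqrt(56 + 81)) - 1*3213 = (-13 + (-10 + 30) + sqrt(137)) - 3213 = (-13 + 20 + sqrt(137)) - 3213 = (7 + sqrt(137)) - 3213 = -3206 + sqrt(137)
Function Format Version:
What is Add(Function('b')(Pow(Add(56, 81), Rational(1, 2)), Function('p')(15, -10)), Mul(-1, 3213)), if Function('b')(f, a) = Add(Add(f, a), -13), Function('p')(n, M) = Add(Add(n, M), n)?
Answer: Add(-3206, Pow(137, Rational(1, 2))) ≈ -3194.3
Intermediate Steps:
Function('p')(n, M) = Add(M, Mul(2, n)) (Function('p')(n, M) = Add(Add(M, n), n) = Add(M, Mul(2, n)))
Function('b')(f, a) = Add(-13, a, f) (Function('b')(f, a) = Add(Add(a, f), -13) = Add(-13, a, f))
Add(Function('b')(Pow(Add(56, 81), Rational(1, 2)), Function('p')(15, -10)), Mul(-1, 3213)) = Add(Add(-13, Add(-10, Mul(2, 15)), Pow(Add(56, 81), Rational(1, 2))), Mul(-1, 3213)) = Add(Add(-13, Add(-10, 30), Pow(137, Rational(1, 2))), -3213) = Add(Add(-13, 20, Pow(137, Rational(1, 2))), -3213) = Add(Add(7, Pow(137, Rational(1, 2))), -3213) = Add(-3206, Pow(137, Rational(1, 2)))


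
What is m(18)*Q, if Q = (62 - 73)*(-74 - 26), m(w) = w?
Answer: 19800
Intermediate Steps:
Q = 1100 (Q = -11*(-100) = 1100)
m(18)*Q = 18*1100 = 19800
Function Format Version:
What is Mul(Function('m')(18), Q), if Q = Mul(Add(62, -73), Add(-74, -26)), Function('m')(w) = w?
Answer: 19800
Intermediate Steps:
Q = 1100 (Q = Mul(-11, -100) = 1100)
Mul(Function('m')(18), Q) = Mul(18, 1100) = 19800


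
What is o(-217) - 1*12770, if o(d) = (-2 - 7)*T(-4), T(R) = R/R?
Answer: -12779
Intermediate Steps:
T(R) = 1
o(d) = -9 (o(d) = (-2 - 7)*1 = -9*1 = -9)
o(-217) - 1*12770 = -9 - 1*12770 = -9 - 12770 = -12779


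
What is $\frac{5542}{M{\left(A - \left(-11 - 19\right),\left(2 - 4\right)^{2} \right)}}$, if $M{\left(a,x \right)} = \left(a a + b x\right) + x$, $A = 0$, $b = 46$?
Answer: $\frac{163}{32} \approx 5.0938$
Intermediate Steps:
$M{\left(a,x \right)} = a^{2} + 47 x$ ($M{\left(a,x \right)} = \left(a a + 46 x\right) + x = \left(a^{2} + 46 x\right) + x = a^{2} + 47 x$)
$\frac{5542}{M{\left(A - \left(-11 - 19\right),\left(2 - 4\right)^{2} \right)}} = \frac{5542}{\left(0 - \left(-11 - 19\right)\right)^{2} + 47 \left(2 - 4\right)^{2}} = \frac{5542}{\left(0 - \left(-11 - 19\right)\right)^{2} + 47 \left(-2\right)^{2}} = \frac{5542}{\left(0 - -30\right)^{2} + 47 \cdot 4} = \frac{5542}{\left(0 + 30\right)^{2} + 188} = \frac{5542}{30^{2} + 188} = \frac{5542}{900 + 188} = \frac{5542}{1088} = 5542 \cdot \frac{1}{1088} = \frac{163}{32}$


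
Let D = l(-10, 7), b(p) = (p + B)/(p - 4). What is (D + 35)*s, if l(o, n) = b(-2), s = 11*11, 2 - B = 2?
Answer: 12826/3 ≈ 4275.3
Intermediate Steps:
B = 0 (B = 2 - 1*2 = 2 - 2 = 0)
s = 121
b(p) = p/(-4 + p) (b(p) = (p + 0)/(p - 4) = p/(-4 + p))
l(o, n) = ⅓ (l(o, n) = -2/(-4 - 2) = -2/(-6) = -2*(-⅙) = ⅓)
D = ⅓ ≈ 0.33333
(D + 35)*s = (⅓ + 35)*121 = (106/3)*121 = 12826/3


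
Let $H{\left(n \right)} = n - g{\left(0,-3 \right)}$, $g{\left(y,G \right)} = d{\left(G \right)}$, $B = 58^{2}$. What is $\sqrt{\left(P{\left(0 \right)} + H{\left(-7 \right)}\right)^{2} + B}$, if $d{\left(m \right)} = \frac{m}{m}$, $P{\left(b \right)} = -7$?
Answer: $\sqrt{3589} \approx 59.908$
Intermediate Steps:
$B = 3364$
$d{\left(m \right)} = 1$
$g{\left(y,G \right)} = 1$
$H{\left(n \right)} = -1 + n$ ($H{\left(n \right)} = n - 1 = -1 + n$)
$\sqrt{\left(P{\left(0 \right)} + H{\left(-7 \right)}\right)^{2} + B} = \sqrt{\left(-7 - 8\right)^{2} + 3364} = \sqrt{\left(-15\right)^{2} + 3364} = \sqrt{225 + 3364} = \sqrt{3589}$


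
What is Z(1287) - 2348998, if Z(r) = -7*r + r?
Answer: -2356720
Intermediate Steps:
Z(r) = -6*r
Z(1287) - 2348998 = -6*1287 - 2348998 = -7722 - 2348998 = -2356720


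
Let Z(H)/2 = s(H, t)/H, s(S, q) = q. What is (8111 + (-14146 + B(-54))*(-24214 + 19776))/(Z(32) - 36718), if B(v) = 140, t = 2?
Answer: -29254936/17279 ≈ -1693.1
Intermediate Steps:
Z(H) = 4/H (Z(H) = 2*(2/H) = 4/H)
(8111 + (-14146 + B(-54))*(-24214 + 19776))/(Z(32) - 36718) = (8111 + (-14146 + 140)*(-24214 + 19776))/(4/32 - 36718) = (8111 - 14006*(-4438))/(4*(1/32) - 36718) = (8111 + 62158628)/(⅛ - 36718) = 62166739/(-293743/8) = 62166739*(-8/293743) = -29254936/17279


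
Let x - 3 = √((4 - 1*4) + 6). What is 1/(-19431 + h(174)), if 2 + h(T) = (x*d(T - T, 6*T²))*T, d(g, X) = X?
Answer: 94804999/2993539232641585 - 31608144*√6/2993539232641585 ≈ 5.8062e-9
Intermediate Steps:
x = 3 + √6 (x = 3 + √((4 - 1*4) + 6) = 3 + √((4 - 4) + 6) = 3 + √(0 + 6) = 3 + √6 ≈ 5.4495)
h(T) = -2 + 6*T³*(3 + √6) (h(T) = -2 + ((3 + √6)*(6*T²))*T = -2 + (6*T²*(3 + √6))*T = -2 + 6*T³*(3 + √6))
1/(-19431 + h(174)) = 1/(-19431 + (-2 + 6*174³*(3 + √6))) = 1/(-19431 + (-2 + 6*5268024*(3 + √6))) = 1/(-19431 + (-2 + (94824432 + 31608144*√6))) = 1/(-19431 + (94824430 + 31608144*√6)) = 1/(94804999 + 31608144*√6)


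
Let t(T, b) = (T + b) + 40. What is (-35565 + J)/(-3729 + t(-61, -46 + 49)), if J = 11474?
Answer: 24091/3747 ≈ 6.4294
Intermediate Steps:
t(T, b) = 40 + T + b
(-35565 + J)/(-3729 + t(-61, -46 + 49)) = (-35565 + 11474)/(-3729 + (40 - 61 + (-46 + 49))) = -24091/(-3729 + (40 - 61 + 3)) = -24091/(-3729 - 18) = -24091/(-3747) = -24091*(-1/3747) = 24091/3747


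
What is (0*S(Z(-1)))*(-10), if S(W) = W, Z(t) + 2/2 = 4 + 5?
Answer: 0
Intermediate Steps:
Z(t) = 8 (Z(t) = -1 + (4 + 5) = -1 + 9 = 8)
(0*S(Z(-1)))*(-10) = (0*8)*(-10) = 0*(-10) = 0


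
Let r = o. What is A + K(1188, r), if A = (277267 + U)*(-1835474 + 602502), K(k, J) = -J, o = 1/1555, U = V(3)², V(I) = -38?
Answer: -534364645888061/1555 ≈ -3.4364e+11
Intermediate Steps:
U = 1444 (U = (-38)² = 1444)
o = 1/1555 ≈ 0.00064309
r = 1/1555 ≈ 0.00064309
A = -343642859092 (A = (277267 + 1444)*(-1835474 + 602502) = 278711*(-1232972) = -343642859092)
A + K(1188, r) = -343642859092 - 1*1/1555 = -343642859092 - 1/1555 = -534364645888061/1555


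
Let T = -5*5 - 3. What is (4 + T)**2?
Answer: 576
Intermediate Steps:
T = -28 (T = -25 - 3 = -28)
(4 + T)**2 = (4 - 28)**2 = (-24)**2 = 576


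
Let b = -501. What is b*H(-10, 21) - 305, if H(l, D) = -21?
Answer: 10216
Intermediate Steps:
b*H(-10, 21) - 305 = -501*(-21) - 305 = 10521 - 305 = 10216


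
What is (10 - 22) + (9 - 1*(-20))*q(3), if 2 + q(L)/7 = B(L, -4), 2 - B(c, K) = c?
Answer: -621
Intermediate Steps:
B(c, K) = 2 - c
q(L) = -7*L (q(L) = -14 + 7*(2 - L) = -14 + (14 - 7*L) = -7*L)
(10 - 22) + (9 - 1*(-20))*q(3) = (10 - 22) + (9 - 1*(-20))*(-7*3) = -12 + (9 + 20)*(-21) = -12 + 29*(-21) = -12 - 609 = -621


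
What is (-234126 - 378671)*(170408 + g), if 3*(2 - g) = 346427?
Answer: -100990783991/3 ≈ -3.3664e+10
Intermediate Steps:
g = -346421/3 (g = 2 - ⅓*346427 = 2 - 346427/3 = -346421/3 ≈ -1.1547e+5)
(-234126 - 378671)*(170408 + g) = (-234126 - 378671)*(170408 - 346421/3) = -612797*164803/3 = -100990783991/3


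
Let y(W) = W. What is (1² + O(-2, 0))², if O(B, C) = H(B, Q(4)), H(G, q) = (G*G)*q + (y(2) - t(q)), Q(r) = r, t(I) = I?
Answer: 225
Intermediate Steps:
H(G, q) = 2 - q + q*G² (H(G, q) = (G*G)*q + (2 - q) = G²*q + (2 - q) = q*G² + (2 - q) = 2 - q + q*G²)
O(B, C) = -2 + 4*B² (O(B, C) = 2 - 1*4 + 4*B² = 2 - 4 + 4*B² = -2 + 4*B²)
(1² + O(-2, 0))² = (1² + (-2 + 4*(-2)²))² = (1 + (-2 + 4*4))² = (1 + (-2 + 16))² = (1 + 14)² = 15² = 225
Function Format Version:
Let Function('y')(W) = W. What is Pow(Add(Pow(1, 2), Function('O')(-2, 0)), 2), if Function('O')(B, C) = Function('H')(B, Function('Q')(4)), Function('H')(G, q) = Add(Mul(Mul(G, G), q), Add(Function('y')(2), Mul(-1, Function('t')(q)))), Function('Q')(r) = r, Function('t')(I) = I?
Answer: 225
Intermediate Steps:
Function('H')(G, q) = Add(2, Mul(-1, q), Mul(q, Pow(G, 2))) (Function('H')(G, q) = Add(Mul(Mul(G, G), q), Add(2, Mul(-1, q))) = Add(Mul(Pow(G, 2), q), Add(2, Mul(-1, q))) = Add(Mul(q, Pow(G, 2)), Add(2, Mul(-1, q))) = Add(2, Mul(-1, q), Mul(q, Pow(G, 2))))
Function('O')(B, C) = Add(-2, Mul(4, Pow(B, 2))) (Function('O')(B, C) = Add(2, Mul(-1, 4), Mul(4, Pow(B, 2))) = Add(2, -4, Mul(4, Pow(B, 2))) = Add(-2, Mul(4, Pow(B, 2))))
Pow(Add(Pow(1, 2), Function('O')(-2, 0)), 2) = Pow(Add(Pow(1, 2), Add(-2, Mul(4, Pow(-2, 2)))), 2) = Pow(Add(1, Add(-2, Mul(4, 4))), 2) = Pow(Add(1, Add(-2, 16)), 2) = Pow(Add(1, 14), 2) = Pow(15, 2) = 225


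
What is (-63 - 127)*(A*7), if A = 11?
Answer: -14630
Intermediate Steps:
(-63 - 127)*(A*7) = (-63 - 127)*(11*7) = -190*77 = -14630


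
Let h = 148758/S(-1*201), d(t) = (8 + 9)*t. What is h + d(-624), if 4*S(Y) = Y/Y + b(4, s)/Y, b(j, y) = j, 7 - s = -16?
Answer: 117511656/197 ≈ 5.9651e+5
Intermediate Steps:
s = 23 (s = 7 - 1*(-16) = 7 + 16 = 23)
S(Y) = ¼ + 1/Y (S(Y) = (Y/Y + 4/Y)/4 = (1 + 4/Y)/4 = ¼ + 1/Y)
d(t) = 17*t
h = 119601432/197 (h = 148758/(((4 - 1*201)/(4*((-1*201))))) = 148758/(((¼)*(4 - 201)/(-201))) = 148758/(((¼)*(-1/201)*(-197))) = 148758/(197/804) = 148758*(804/197) = 119601432/197 ≈ 6.0711e+5)
h + d(-624) = 119601432/197 + 17*(-624) = 119601432/197 - 10608 = 117511656/197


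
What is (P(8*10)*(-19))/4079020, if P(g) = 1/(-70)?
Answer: 19/285531400 ≈ 6.6543e-8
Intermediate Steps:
P(g) = -1/70
(P(8*10)*(-19))/4079020 = -1/70*(-19)/4079020 = (19/70)*(1/4079020) = 19/285531400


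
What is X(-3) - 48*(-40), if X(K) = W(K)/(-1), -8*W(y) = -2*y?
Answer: 7683/4 ≈ 1920.8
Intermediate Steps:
W(y) = y/4 (W(y) = -(-1)*y/4 = y/4)
X(K) = -K/4 (X(K) = (K/4)/(-1) = (K/4)*(-1) = -K/4)
X(-3) - 48*(-40) = -¼*(-3) - 48*(-40) = ¾ + 1920 = 7683/4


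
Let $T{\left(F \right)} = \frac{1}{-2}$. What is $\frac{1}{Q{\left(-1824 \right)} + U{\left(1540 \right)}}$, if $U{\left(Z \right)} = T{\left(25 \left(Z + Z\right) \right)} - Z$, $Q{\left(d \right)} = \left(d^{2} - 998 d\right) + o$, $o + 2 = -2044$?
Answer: $\frac{2}{10287483} \approx 1.9441 \cdot 10^{-7}$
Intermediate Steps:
$o = -2046$ ($o = -2 - 2044 = -2046$)
$T{\left(F \right)} = - \frac{1}{2}$
$Q{\left(d \right)} = -2046 + d^{2} - 998 d$ ($Q{\left(d \right)} = \left(d^{2} - 998 d\right) - 2046 = -2046 + d^{2} - 998 d$)
$U{\left(Z \right)} = - \frac{1}{2} - Z$
$\frac{1}{Q{\left(-1824 \right)} + U{\left(1540 \right)}} = \frac{1}{\left(-2046 + \left(-1824\right)^{2} - -1820352\right) - \frac{3081}{2}} = \frac{1}{\left(-2046 + 3326976 + 1820352\right) - \frac{3081}{2}} = \frac{1}{5145282 - \frac{3081}{2}} = \frac{1}{\frac{10287483}{2}} = \frac{2}{10287483}$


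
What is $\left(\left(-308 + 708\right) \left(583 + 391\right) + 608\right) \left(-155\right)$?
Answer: $-60482240$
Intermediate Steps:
$\left(\left(-308 + 708\right) \left(583 + 391\right) + 608\right) \left(-155\right) = \left(400 \cdot 974 + 608\right) \left(-155\right) = \left(389600 + 608\right) \left(-155\right) = 390208 \left(-155\right) = -60482240$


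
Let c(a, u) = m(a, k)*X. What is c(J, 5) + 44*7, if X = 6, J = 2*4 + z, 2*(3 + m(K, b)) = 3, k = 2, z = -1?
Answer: 299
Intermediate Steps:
m(K, b) = -3/2 (m(K, b) = -3 + (½)*3 = -3 + 3/2 = -3/2)
J = 7 (J = 2*4 - 1 = 8 - 1 = 7)
c(a, u) = -9 (c(a, u) = -3/2*6 = -9)
c(J, 5) + 44*7 = -9 + 44*7 = -9 + 308 = 299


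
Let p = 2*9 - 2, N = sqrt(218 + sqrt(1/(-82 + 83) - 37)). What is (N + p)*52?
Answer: 832 + 52*sqrt(218 + 6*I) ≈ 1599.8 + 10.565*I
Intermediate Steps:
N = sqrt(218 + 6*I) (N = sqrt(218 + sqrt(1/1 - 37)) = sqrt(218 + sqrt(1 - 37)) = sqrt(218 + sqrt(-36)) = sqrt(218 + 6*I) ≈ 14.766 + 0.2032*I)
p = 16 (p = 18 - 2 = 16)
(N + p)*52 = (sqrt(218 + 6*I) + 16)*52 = (16 + sqrt(218 + 6*I))*52 = 832 + 52*sqrt(218 + 6*I)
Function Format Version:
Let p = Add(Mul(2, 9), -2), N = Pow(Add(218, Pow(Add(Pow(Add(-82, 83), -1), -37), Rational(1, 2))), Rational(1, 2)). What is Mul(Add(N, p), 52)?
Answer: Add(832, Mul(52, Pow(Add(218, Mul(6, I)), Rational(1, 2)))) ≈ Add(1599.8, Mul(10.565, I))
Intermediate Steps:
N = Pow(Add(218, Mul(6, I)), Rational(1, 2)) (N = Pow(Add(218, Pow(Add(Pow(1, -1), -37), Rational(1, 2))), Rational(1, 2)) = Pow(Add(218, Pow(Add(1, -37), Rational(1, 2))), Rational(1, 2)) = Pow(Add(218, Pow(-36, Rational(1, 2))), Rational(1, 2)) = Pow(Add(218, Mul(6, I)), Rational(1, 2)) ≈ Add(14.766, Mul(0.2032, I)))
p = 16 (p = Add(18, -2) = 16)
Mul(Add(N, p), 52) = Mul(Add(Pow(Add(218, Mul(6, I)), Rational(1, 2)), 16), 52) = Mul(Add(16, Pow(Add(218, Mul(6, I)), Rational(1, 2))), 52) = Add(832, Mul(52, Pow(Add(218, Mul(6, I)), Rational(1, 2))))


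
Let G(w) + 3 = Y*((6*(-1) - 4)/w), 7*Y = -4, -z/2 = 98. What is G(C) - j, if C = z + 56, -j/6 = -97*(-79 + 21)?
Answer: 1653895/49 ≈ 33753.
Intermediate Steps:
z = -196 (z = -2*98 = -196)
Y = -4/7 (Y = (1/7)*(-4) = -4/7 ≈ -0.57143)
j = -33756 (j = -(-582)*(-79 + 21) = -(-582)*(-58) = -6*5626 = -33756)
C = -140 (C = -196 + 56 = -140)
G(w) = -3 + 40/(7*w) (G(w) = -3 - 4*(6*(-1) - 4)/(7*w) = -3 - 4*(-6 - 4)/(7*w) = -3 - (-40)/(7*w) = -3 + 40/(7*w))
G(C) - j = (-3 + (40/7)/(-140)) - 1*(-33756) = (-3 + (40/7)*(-1/140)) + 33756 = (-3 - 2/49) + 33756 = -149/49 + 33756 = 1653895/49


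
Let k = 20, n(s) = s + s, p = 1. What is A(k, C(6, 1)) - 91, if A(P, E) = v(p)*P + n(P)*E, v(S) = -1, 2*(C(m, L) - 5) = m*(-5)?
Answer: -511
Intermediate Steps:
C(m, L) = 5 - 5*m/2 (C(m, L) = 5 + (m*(-5))/2 = 5 + (-5*m)/2 = 5 - 5*m/2)
n(s) = 2*s
A(P, E) = -P + 2*E*P (A(P, E) = -P + (2*P)*E = -P + 2*E*P)
A(k, C(6, 1)) - 91 = 20*(-1 + 2*(5 - 5/2*6)) - 91 = 20*(-1 + 2*(5 - 15)) - 91 = 20*(-1 + 2*(-10)) - 91 = 20*(-1 - 20) - 91 = 20*(-21) - 91 = -420 - 91 = -511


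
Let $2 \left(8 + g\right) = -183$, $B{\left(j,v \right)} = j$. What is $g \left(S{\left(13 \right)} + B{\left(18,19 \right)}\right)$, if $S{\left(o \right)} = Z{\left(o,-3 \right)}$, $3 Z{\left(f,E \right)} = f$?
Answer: $- \frac{13333}{6} \approx -2222.2$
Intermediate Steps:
$Z{\left(f,E \right)} = \frac{f}{3}$
$S{\left(o \right)} = \frac{o}{3}$
$g = - \frac{199}{2}$ ($g = -8 + \frac{1}{2} \left(-183\right) = -8 - \frac{183}{2} = - \frac{199}{2} \approx -99.5$)
$g \left(S{\left(13 \right)} + B{\left(18,19 \right)}\right) = - \frac{199 \left(\frac{1}{3} \cdot 13 + 18\right)}{2} = - \frac{199 \left(\frac{13}{3} + 18\right)}{2} = \left(- \frac{199}{2}\right) \frac{67}{3} = - \frac{13333}{6}$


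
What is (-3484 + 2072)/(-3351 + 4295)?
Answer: -353/236 ≈ -1.4958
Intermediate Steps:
(-3484 + 2072)/(-3351 + 4295) = -1412/944 = -1412*1/944 = -353/236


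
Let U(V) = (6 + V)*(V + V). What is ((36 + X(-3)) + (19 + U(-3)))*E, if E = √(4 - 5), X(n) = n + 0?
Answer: 34*I ≈ 34.0*I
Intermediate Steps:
X(n) = n
U(V) = 2*V*(6 + V) (U(V) = (6 + V)*(2*V) = 2*V*(6 + V))
E = I (E = √(-1) = I ≈ 1.0*I)
((36 + X(-3)) + (19 + U(-3)))*E = ((36 - 3) + (19 + 2*(-3)*(6 - 3)))*I = (33 + (19 + 2*(-3)*3))*I = (33 + (19 - 18))*I = (33 + 1)*I = 34*I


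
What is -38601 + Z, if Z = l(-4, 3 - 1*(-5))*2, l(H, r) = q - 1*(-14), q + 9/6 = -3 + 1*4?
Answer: -38574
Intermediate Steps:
q = -½ (q = -3/2 + (-3 + 1*4) = -3/2 + (-3 + 4) = -3/2 + 1 = -½ ≈ -0.50000)
l(H, r) = 27/2 (l(H, r) = -½ - 1*(-14) = -½ + 14 = 27/2)
Z = 27 (Z = (27/2)*2 = 27)
-38601 + Z = -38601 + 27 = -38574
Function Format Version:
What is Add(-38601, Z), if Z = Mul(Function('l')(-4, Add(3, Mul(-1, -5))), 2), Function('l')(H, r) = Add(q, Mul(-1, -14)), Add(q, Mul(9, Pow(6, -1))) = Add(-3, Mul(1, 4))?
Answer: -38574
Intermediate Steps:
q = Rational(-1, 2) (q = Add(Rational(-3, 2), Add(-3, Mul(1, 4))) = Add(Rational(-3, 2), Add(-3, 4)) = Add(Rational(-3, 2), 1) = Rational(-1, 2) ≈ -0.50000)
Function('l')(H, r) = Rational(27, 2) (Function('l')(H, r) = Add(Rational(-1, 2), Mul(-1, -14)) = Add(Rational(-1, 2), 14) = Rational(27, 2))
Z = 27 (Z = Mul(Rational(27, 2), 2) = 27)
Add(-38601, Z) = Add(-38601, 27) = -38574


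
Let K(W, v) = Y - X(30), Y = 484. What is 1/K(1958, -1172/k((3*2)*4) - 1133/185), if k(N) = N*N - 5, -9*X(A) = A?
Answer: 3/1462 ≈ 0.0020520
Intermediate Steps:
X(A) = -A/9
k(N) = -5 + N² (k(N) = N² - 5 = -5 + N²)
K(W, v) = 1462/3 (K(W, v) = 484 - (-1)*30/9 = 484 - 1*(-10/3) = 484 + 10/3 = 1462/3)
1/K(1958, -1172/k((3*2)*4) - 1133/185) = 1/(1462/3) = 3/1462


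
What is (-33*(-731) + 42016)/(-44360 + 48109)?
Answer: 66139/3749 ≈ 17.642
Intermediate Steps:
(-33*(-731) + 42016)/(-44360 + 48109) = (24123 + 42016)/3749 = 66139*(1/3749) = 66139/3749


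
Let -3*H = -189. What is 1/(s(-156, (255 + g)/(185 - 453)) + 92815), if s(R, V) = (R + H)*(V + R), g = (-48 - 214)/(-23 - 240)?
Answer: 70484/7570815743 ≈ 9.3100e-6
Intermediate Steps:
g = 262/263 (g = -262/(-263) = -262*(-1/263) = 262/263 ≈ 0.99620)
H = 63 (H = -⅓*(-189) = 63)
s(R, V) = (63 + R)*(R + V) (s(R, V) = (R + 63)*(V + R) = (63 + R)*(R + V))
1/(s(-156, (255 + g)/(185 - 453)) + 92815) = 1/(((-156)² + 63*(-156) + 63*((255 + 262/263)/(185 - 453)) - 156*(255 + 262/263)/(185 - 453)) + 92815) = 1/((24336 - 9828 + 63*((67327/263)/(-268)) - 10503012/(263*(-268))) + 92815) = 1/((24336 - 9828 + 63*((67327/263)*(-1/268)) - 10503012*(-1)/(263*268)) + 92815) = 1/((24336 - 9828 + 63*(-67327/70484) - 156*(-67327/70484)) + 92815) = 1/((24336 - 9828 - 4241601/70484 + 2625753/17621) + 92815) = 1/(1028843283/70484 + 92815) = 1/(7570815743/70484) = 70484/7570815743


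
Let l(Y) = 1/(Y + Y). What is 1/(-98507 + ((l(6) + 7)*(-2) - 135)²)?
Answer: -36/2745227 ≈ -1.3114e-5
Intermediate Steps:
l(Y) = 1/(2*Y)
1/(-98507 + ((l(6) + 7)*(-2) - 135)²) = 1/(-98507 + (((½)/6 + 7)*(-2) - 135)²) = 1/(-98507 + (((½)*(⅙) + 7)*(-2) - 135)²) = 1/(-98507 + ((1/12 + 7)*(-2) - 135)²) = 1/(-98507 + ((85/12)*(-2) - 135)²) = 1/(-98507 + (-85/6 - 135)²) = 1/(-98507 + (-895/6)²) = 1/(-98507 + 801025/36) = 1/(-2745227/36) = -36/2745227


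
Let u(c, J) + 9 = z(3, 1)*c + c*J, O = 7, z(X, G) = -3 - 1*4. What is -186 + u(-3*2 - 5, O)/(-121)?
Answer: -22497/121 ≈ -185.93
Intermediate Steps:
z(X, G) = -7 (z(X, G) = -3 - 4 = -7)
u(c, J) = -9 - 7*c + J*c (u(c, J) = -9 + (-7*c + c*J) = -9 + (-7*c + J*c) = -9 - 7*c + J*c)
-186 + u(-3*2 - 5, O)/(-121) = -186 + (-9 - 7*(-3*2 - 5) + 7*(-3*2 - 5))/(-121) = -186 - (-9 - 7*(-6 - 5) + 7*(-6 - 5))/121 = -186 - (-9 - 7*(-11) + 7*(-11))/121 = -186 - (-9 + 77 - 77)/121 = -186 - 1/121*(-9) = -186 + 9/121 = -22497/121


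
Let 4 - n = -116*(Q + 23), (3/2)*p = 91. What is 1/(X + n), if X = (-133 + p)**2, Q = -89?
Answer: -9/21779 ≈ -0.00041324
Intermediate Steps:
p = 182/3 (p = (2/3)*91 = 182/3 ≈ 60.667)
n = -7652 (n = 4 - (-116)*(-89 + 23) = 4 - (-116)*(-66) = 4 - 1*7656 = 4 - 7656 = -7652)
X = 47089/9 (X = (-133 + 182/3)**2 = (-217/3)**2 = 47089/9 ≈ 5232.1)
1/(X + n) = 1/(47089/9 - 7652) = 1/(-21779/9) = -9/21779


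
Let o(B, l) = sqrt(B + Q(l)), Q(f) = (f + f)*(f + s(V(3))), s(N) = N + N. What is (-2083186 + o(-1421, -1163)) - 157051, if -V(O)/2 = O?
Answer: -2240237 + sqrt(2731629) ≈ -2.2386e+6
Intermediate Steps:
V(O) = -2*O
s(N) = 2*N
Q(f) = 2*f*(-12 + f) (Q(f) = (f + f)*(f + 2*(-2*3)) = (2*f)*(f + 2*(-6)) = (2*f)*(f - 12) = (2*f)*(-12 + f) = 2*f*(-12 + f))
o(B, l) = sqrt(B + 2*l*(-12 + l))
(-2083186 + o(-1421, -1163)) - 157051 = (-2083186 + sqrt(-1421 + 2*(-1163)*(-12 - 1163))) - 157051 = (-2083186 + sqrt(-1421 + 2*(-1163)*(-1175))) - 157051 = (-2083186 + sqrt(-1421 + 2733050)) - 157051 = (-2083186 + sqrt(2731629)) - 157051 = -2240237 + sqrt(2731629)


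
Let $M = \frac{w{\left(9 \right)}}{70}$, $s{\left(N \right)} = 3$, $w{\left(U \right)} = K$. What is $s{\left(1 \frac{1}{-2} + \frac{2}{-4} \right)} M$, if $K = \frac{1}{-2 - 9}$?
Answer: $- \frac{3}{770} \approx -0.0038961$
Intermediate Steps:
$K = - \frac{1}{11}$ ($K = \frac{1}{-11} = - \frac{1}{11} \approx -0.090909$)
$w{\left(U \right)} = - \frac{1}{11}$
$M = - \frac{1}{770}$ ($M = - \frac{1}{11 \cdot 70} = \left(- \frac{1}{11}\right) \frac{1}{70} = - \frac{1}{770} \approx -0.0012987$)
$s{\left(1 \frac{1}{-2} + \frac{2}{-4} \right)} M = 3 \left(- \frac{1}{770}\right) = - \frac{3}{770}$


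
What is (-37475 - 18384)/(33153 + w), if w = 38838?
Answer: -55859/71991 ≈ -0.77592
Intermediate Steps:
(-37475 - 18384)/(33153 + w) = (-37475 - 18384)/(33153 + 38838) = -55859/71991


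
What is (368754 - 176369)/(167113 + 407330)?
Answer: 192385/574443 ≈ 0.33491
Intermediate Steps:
(368754 - 176369)/(167113 + 407330) = 192385/574443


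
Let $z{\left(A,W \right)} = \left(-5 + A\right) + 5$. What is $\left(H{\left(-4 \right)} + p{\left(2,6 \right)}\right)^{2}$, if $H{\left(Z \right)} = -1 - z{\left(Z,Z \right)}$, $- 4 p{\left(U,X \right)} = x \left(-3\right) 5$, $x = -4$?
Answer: $144$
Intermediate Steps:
$z{\left(A,W \right)} = A$
$p{\left(U,X \right)} = -15$ ($p{\left(U,X \right)} = - \frac{\left(-4\right) \left(-3\right) 5}{4} = - \frac{12 \cdot 5}{4} = \left(- \frac{1}{4}\right) 60 = -15$)
$H{\left(Z \right)} = -1 - Z$
$\left(H{\left(-4 \right)} + p{\left(2,6 \right)}\right)^{2} = \left(\left(-1 - -4\right) - 15\right)^{2} = \left(\left(-1 + 4\right) - 15\right)^{2} = \left(3 - 15\right)^{2} = \left(-12\right)^{2} = 144$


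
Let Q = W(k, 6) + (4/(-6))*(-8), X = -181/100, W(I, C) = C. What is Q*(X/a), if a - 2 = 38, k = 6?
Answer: -3077/6000 ≈ -0.51283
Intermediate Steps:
a = 40 (a = 2 + 38 = 40)
X = -181/100 (X = -181*1/100 = -181/100 ≈ -1.8100)
Q = 34/3 (Q = 6 + (4/(-6))*(-8) = 6 + (4*(-1/6))*(-8) = 6 - 2/3*(-8) = 6 + 16/3 = 34/3 ≈ 11.333)
Q*(X/a) = 34*(-181/100/40)/3 = 34*(-181/100*1/40)/3 = (34/3)*(-181/4000) = -3077/6000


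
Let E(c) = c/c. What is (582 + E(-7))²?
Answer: 339889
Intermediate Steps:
E(c) = 1
(582 + E(-7))² = (582 + 1)² = 583² = 339889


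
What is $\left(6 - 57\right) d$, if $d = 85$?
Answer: $-4335$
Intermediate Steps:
$\left(6 - 57\right) d = \left(6 - 57\right) 85 = \left(-51\right) 85 = -4335$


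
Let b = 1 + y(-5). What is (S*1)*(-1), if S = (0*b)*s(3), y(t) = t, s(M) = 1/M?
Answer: 0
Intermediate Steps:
b = -4 (b = 1 - 5 = -4)
S = 0 (S = (0*(-4))/3 = 0*(⅓) = 0)
(S*1)*(-1) = (0*1)*(-1) = 0*(-1) = 0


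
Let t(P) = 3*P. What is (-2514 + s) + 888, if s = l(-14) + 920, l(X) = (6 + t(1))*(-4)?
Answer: -742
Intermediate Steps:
l(X) = -36 (l(X) = (6 + 3*1)*(-4) = (6 + 3)*(-4) = 9*(-4) = -36)
s = 884 (s = -36 + 920 = 884)
(-2514 + s) + 888 = (-2514 + 884) + 888 = -1630 + 888 = -742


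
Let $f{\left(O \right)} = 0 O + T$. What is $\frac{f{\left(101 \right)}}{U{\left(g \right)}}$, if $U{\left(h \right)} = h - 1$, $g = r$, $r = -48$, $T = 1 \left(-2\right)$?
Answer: $\frac{2}{49} \approx 0.040816$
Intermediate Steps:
$T = -2$
$f{\left(O \right)} = -2$ ($f{\left(O \right)} = 0 O - 2 = 0 - 2 = -2$)
$g = -48$
$U{\left(h \right)} = -1 + h$ ($U{\left(h \right)} = h - 1 = -1 + h$)
$\frac{f{\left(101 \right)}}{U{\left(g \right)}} = - \frac{2}{-1 - 48} = - \frac{2}{-49} = \left(-2\right) \left(- \frac{1}{49}\right) = \frac{2}{49}$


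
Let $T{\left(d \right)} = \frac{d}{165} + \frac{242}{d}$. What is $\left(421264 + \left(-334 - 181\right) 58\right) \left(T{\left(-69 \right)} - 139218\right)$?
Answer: $- \frac{206791926736558}{3795} \approx -5.4491 \cdot 10^{10}$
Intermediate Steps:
$T{\left(d \right)} = \frac{242}{d} + \frac{d}{165}$ ($T{\left(d \right)} = d \frac{1}{165} + \frac{242}{d} = \frac{d}{165} + \frac{242}{d} = \frac{242}{d} + \frac{d}{165}$)
$\left(421264 + \left(-334 - 181\right) 58\right) \left(T{\left(-69 \right)} - 139218\right) = \left(421264 + \left(-334 - 181\right) 58\right) \left(\left(\frac{242}{-69} + \frac{1}{165} \left(-69\right)\right) - 139218\right) = \left(421264 - 29870\right) \left(\left(242 \left(- \frac{1}{69}\right) - \frac{23}{55}\right) - 139218\right) = \left(421264 - 29870\right) \left(\left(- \frac{242}{69} - \frac{23}{55}\right) - 139218\right) = 391394 \left(- \frac{14897}{3795} - 139218\right) = 391394 \left(- \frac{528347207}{3795}\right) = - \frac{206791926736558}{3795}$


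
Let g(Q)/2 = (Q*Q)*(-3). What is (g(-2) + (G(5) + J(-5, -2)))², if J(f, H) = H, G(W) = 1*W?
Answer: 441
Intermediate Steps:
G(W) = W
g(Q) = -6*Q² (g(Q) = 2*((Q*Q)*(-3)) = 2*(Q²*(-3)) = 2*(-3*Q²) = -6*Q²)
(g(-2) + (G(5) + J(-5, -2)))² = (-6*(-2)² + (5 - 2))² = (-6*4 + 3)² = (-24 + 3)² = (-21)² = 441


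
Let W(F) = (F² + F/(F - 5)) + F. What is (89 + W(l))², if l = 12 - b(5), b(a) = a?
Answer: 88209/4 ≈ 22052.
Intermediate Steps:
l = 7 (l = 12 - 1*5 = 12 - 5 = 7)
W(F) = F + F² + F/(-5 + F) (W(F) = (F² + F/(-5 + F)) + F = F + F² + F/(-5 + F))
(89 + W(l))² = (89 + 7*(-4 + 7² - 4*7)/(-5 + 7))² = (89 + 7*(-4 + 49 - 28)/2)² = (89 + 7*(½)*17)² = (89 + 119/2)² = (297/2)² = 88209/4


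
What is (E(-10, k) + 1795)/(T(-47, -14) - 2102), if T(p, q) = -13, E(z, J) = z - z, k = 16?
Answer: -359/423 ≈ -0.84870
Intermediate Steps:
E(z, J) = 0
(E(-10, k) + 1795)/(T(-47, -14) - 2102) = (0 + 1795)/(-13 - 2102) = 1795/(-2115) = 1795*(-1/2115) = -359/423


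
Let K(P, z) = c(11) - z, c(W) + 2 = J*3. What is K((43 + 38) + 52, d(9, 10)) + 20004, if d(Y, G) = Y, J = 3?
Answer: 20002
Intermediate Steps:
c(W) = 7 (c(W) = -2 + 3*3 = -2 + 9 = 7)
K(P, z) = 7 - z
K((43 + 38) + 52, d(9, 10)) + 20004 = (7 - 1*9) + 20004 = (7 - 9) + 20004 = -2 + 20004 = 20002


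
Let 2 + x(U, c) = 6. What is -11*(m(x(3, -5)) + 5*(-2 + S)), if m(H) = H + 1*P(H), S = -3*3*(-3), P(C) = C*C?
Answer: -1595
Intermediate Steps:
x(U, c) = 4 (x(U, c) = -2 + 6 = 4)
P(C) = C²
S = 27 (S = -9*(-3) = 27)
m(H) = H + H² (m(H) = H + 1*H² = H + H²)
-11*(m(x(3, -5)) + 5*(-2 + S)) = -11*(4*(1 + 4) + 5*(-2 + 27)) = -11*(4*5 + 5*25) = -11*(20 + 125) = -11*145 = -1595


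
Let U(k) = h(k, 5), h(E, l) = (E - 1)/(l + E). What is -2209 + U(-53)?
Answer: -17663/8 ≈ -2207.9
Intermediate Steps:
h(E, l) = (-1 + E)/(E + l)
U(k) = (-1 + k)/(5 + k) (U(k) = (-1 + k)/(k + 5) = (-1 + k)/(5 + k))
-2209 + U(-53) = -2209 + (-1 - 53)/(5 - 53) = -2209 - 54/(-48) = -2209 - 1/48*(-54) = -2209 + 9/8 = -17663/8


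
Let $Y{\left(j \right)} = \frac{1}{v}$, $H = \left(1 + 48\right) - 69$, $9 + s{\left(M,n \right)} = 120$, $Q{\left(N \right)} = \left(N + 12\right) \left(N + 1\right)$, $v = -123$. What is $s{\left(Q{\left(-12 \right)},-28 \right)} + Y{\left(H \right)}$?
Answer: $\frac{13652}{123} \approx 110.99$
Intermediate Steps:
$Q{\left(N \right)} = \left(1 + N\right) \left(12 + N\right)$ ($Q{\left(N \right)} = \left(12 + N\right) \left(1 + N\right) = \left(1 + N\right) \left(12 + N\right)$)
$s{\left(M,n \right)} = 111$ ($s{\left(M,n \right)} = -9 + 120 = 111$)
$H = -20$ ($H = 49 - 69 = -20$)
$Y{\left(j \right)} = - \frac{1}{123}$ ($Y{\left(j \right)} = \frac{1}{-123} = - \frac{1}{123}$)
$s{\left(Q{\left(-12 \right)},-28 \right)} + Y{\left(H \right)} = 111 - \frac{1}{123} = \frac{13652}{123}$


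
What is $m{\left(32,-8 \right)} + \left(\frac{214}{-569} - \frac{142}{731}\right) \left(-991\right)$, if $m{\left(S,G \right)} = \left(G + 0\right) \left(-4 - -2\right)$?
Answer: $\frac{241751936}{415939} \approx 581.22$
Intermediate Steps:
$m{\left(S,G \right)} = - 2 G$ ($m{\left(S,G \right)} = G \left(-4 + 2\right) = G \left(-2\right) = - 2 G$)
$m{\left(32,-8 \right)} + \left(\frac{214}{-569} - \frac{142}{731}\right) \left(-991\right) = \left(-2\right) \left(-8\right) + \left(\frac{214}{-569} - \frac{142}{731}\right) \left(-991\right) = 16 + \left(214 \left(- \frac{1}{569}\right) - \frac{142}{731}\right) \left(-991\right) = 16 + \left(- \frac{214}{569} - \frac{142}{731}\right) \left(-991\right) = 16 - - \frac{235096912}{415939} = 16 + \frac{235096912}{415939} = \frac{241751936}{415939}$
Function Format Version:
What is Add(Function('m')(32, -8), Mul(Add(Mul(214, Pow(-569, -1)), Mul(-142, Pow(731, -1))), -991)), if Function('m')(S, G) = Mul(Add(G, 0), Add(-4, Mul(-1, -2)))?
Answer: Rational(241751936, 415939) ≈ 581.22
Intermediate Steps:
Function('m')(S, G) = Mul(-2, G) (Function('m')(S, G) = Mul(G, Add(-4, 2)) = Mul(G, -2) = Mul(-2, G))
Add(Function('m')(32, -8), Mul(Add(Mul(214, Pow(-569, -1)), Mul(-142, Pow(731, -1))), -991)) = Add(Mul(-2, -8), Mul(Add(Mul(214, Pow(-569, -1)), Mul(-142, Pow(731, -1))), -991)) = Add(16, Mul(Add(Mul(214, Rational(-1, 569)), Mul(-142, Rational(1, 731))), -991)) = Add(16, Mul(Add(Rational(-214, 569), Rational(-142, 731)), -991)) = Add(16, Mul(Rational(-237232, 415939), -991)) = Add(16, Rational(235096912, 415939)) = Rational(241751936, 415939)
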